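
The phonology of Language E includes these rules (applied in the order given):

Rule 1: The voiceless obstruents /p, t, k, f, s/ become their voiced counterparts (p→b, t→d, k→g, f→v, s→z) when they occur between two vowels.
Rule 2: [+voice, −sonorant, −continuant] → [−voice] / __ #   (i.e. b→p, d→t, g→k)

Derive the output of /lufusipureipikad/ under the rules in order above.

luvuzibureibigat

Rule 1 (intervocalic voicing): /f/ is a voiceless obstruent between vowels /u/ and /u/, so it voices to [v]. /s/ is a voiceless obstruent between vowels /u/ and /i/, so it voices to [z]. /p/ is a voiceless obstruent between vowels /i/ and /u/, so it voices to [b]. /p/ is a voiceless obstruent between vowels /i/ and /i/, so it voices to [b]. /k/ is a voiceless obstruent between vowels /i/ and /a/, so it voices to [g]. /lufusipureipikad/ → luvuzibureibigad.
Rule 2 (final devoicing): /d/ is a voiced stop in word-final position, so it devoices to [t]. /luvuzibureibigad/ → luvuzibureibigat.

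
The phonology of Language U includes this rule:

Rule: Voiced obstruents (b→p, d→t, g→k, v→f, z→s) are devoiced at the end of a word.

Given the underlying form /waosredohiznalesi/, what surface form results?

No segment of /waosredohiznalesi/ meets the structural description of the rule, so the form surfaces unchanged.

waosredohiznalesi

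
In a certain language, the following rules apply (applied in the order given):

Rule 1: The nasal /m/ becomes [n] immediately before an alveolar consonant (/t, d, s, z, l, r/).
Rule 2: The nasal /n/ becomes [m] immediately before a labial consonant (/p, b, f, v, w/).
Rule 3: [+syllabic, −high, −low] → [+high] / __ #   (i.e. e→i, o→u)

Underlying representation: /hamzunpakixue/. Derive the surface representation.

hanzumpakixui

Rule 1 (nasal place assimilation): /m/ precedes the alveolar consonant /z/, so it assimilates in place to [n]. /hamzunpakixue/ → hanzunpakixue.
Rule 2 (nasal place assimilation): /n/ precedes the labial consonant /p/, so it assimilates in place to [m]. /hanzunpakixue/ → hanzumpakixue.
Rule 3 (final vowel raising): /e/ is a mid vowel in word-final position, so it raises to [i]. /hanzumpakixue/ → hanzumpakixui.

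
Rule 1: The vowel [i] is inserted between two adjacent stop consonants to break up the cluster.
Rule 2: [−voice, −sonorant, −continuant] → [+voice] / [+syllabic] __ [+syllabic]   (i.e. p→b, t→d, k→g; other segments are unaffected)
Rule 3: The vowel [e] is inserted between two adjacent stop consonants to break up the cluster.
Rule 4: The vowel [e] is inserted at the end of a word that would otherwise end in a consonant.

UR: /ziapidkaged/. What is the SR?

Rule 1 (stop-cluster i-epenthesis): /d/ and /k/ form a stop–stop cluster, so [i] is inserted between them. /ziapidkaged/ → ziapidikaged.
Rule 2 (intervocalic voicing): /p/ is a voiceless stop between vowels /a/ and /i/, so it voices to [b]. /k/ is a voiceless stop between vowels /i/ and /a/, so it voices to [g]. /ziapidikaged/ → ziabidigaged.
Rule 3 (stop-cluster e-epenthesis): no segment meets the environment; /ziabidigaged/ is unchanged.
Rule 4 (final e-epenthesis): the form ends in the consonant /d/, so [e] is inserted word-finally. /ziabidigaged/ → ziabidigagede.

ziabidigagede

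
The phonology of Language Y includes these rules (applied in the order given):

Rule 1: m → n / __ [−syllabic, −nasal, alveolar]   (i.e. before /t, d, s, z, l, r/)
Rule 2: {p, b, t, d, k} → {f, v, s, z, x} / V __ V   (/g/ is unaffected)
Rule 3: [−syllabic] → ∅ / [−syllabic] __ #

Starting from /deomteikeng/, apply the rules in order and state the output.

Rule 1 (nasal place assimilation): /m/ precedes the alveolar consonant /t/, so it assimilates in place to [n]. /deomteikeng/ → deonteikeng.
Rule 2 (intervocalic spirantization): /k/ is a stop between vowels /i/ and /e/, so it spirantizes to the fricative [x]. /deonteikeng/ → deonteixeng.
Rule 3 (final cluster simplification): /g/ is the second consonant of a word-final cluster /ng/, so it deletes. /deonteixeng/ → deonteixen.

deonteixen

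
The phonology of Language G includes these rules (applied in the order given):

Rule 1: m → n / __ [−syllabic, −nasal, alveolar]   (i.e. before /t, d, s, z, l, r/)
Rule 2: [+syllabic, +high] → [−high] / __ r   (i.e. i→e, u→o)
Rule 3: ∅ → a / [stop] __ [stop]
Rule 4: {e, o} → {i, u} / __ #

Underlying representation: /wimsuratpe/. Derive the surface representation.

Rule 1 (nasal place assimilation): /m/ precedes the alveolar consonant /s/, so it assimilates in place to [n]. /wimsuratpe/ → winsuratpe.
Rule 2 (pre-rhotic lowering): /u/ is a high vowel immediately before /r/, so it lowers to [o]. /winsuratpe/ → winsoratpe.
Rule 3 (stop-cluster a-epenthesis): /t/ and /p/ form a stop–stop cluster, so [a] is inserted between them. /winsoratpe/ → winsoratape.
Rule 4 (final vowel raising): /e/ is a mid vowel in word-final position, so it raises to [i]. /winsoratape/ → winsoratapi.

winsoratapi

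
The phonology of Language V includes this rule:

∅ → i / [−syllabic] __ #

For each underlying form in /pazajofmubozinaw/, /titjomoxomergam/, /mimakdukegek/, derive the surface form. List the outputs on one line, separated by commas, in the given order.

pazajofmubozinawi, titjomoxomergami, mimakdukegeki

/pazajofmubozinaw/: the form ends in the consonant /w/, so [i] is inserted word-finally. → [pazajofmubozinawi].
/titjomoxomergam/: the form ends in the consonant /m/, so [i] is inserted word-finally. → [titjomoxomergami].
/mimakdukegek/: the form ends in the consonant /k/, so [i] is inserted word-finally. → [mimakdukegeki].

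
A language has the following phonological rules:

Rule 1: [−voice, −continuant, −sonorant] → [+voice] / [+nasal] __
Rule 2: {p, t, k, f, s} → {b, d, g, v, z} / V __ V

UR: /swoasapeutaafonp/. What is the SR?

Rule 1 (post-nasal voicing): /p/ is a voiceless stop immediately after the nasal /n/, so it voices to [b]. /swoasapeutaafonp/ → swoasapeutaafonb.
Rule 2 (intervocalic voicing): /s/ is a voiceless obstruent between vowels /a/ and /a/, so it voices to [z]. /p/ is a voiceless obstruent between vowels /a/ and /e/, so it voices to [b]. /t/ is a voiceless obstruent between vowels /u/ and /a/, so it voices to [d]. /f/ is a voiceless obstruent between vowels /a/ and /o/, so it voices to [v]. /swoasapeutaafonb/ → swoazabeudaavonb.

swoazabeudaavonb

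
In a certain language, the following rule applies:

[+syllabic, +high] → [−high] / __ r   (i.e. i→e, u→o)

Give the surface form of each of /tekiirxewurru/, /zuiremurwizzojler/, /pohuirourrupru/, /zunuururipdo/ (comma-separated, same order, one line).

tekierxeworru, zueremorwizzojler, pohueroorrupru, zunuororipdo

/tekiirxewurru/: /i/ is a high vowel immediately before /r/, so it lowers to [e]. /u/ is a high vowel immediately before /r/, so it lowers to [o]. → [tekierxeworru].
/zuiremurwizzojler/: /i/ is a high vowel immediately before /r/, so it lowers to [e]. /u/ is a high vowel immediately before /r/, so it lowers to [o]. → [zueremorwizzojler].
/pohuirourrupru/: /i/ is a high vowel immediately before /r/, so it lowers to [e]. /u/ is a high vowel immediately before /r/, so it lowers to [o]. → [pohueroorrupru].
/zunuururipdo/: /u/ is a high vowel immediately before /r/, so it lowers to [o]. /u/ is a high vowel immediately before /r/, so it lowers to [o]. → [zunuororipdo].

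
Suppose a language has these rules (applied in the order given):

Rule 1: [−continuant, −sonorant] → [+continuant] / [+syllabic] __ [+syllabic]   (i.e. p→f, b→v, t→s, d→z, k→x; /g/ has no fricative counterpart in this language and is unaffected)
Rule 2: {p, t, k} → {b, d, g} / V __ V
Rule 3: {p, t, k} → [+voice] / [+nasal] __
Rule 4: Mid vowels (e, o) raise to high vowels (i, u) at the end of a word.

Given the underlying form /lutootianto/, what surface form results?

Rule 1 (intervocalic spirantization): /t/ is a stop between vowels /u/ and /o/, so it spirantizes to the fricative [s]. /t/ is a stop between vowels /o/ and /i/, so it spirantizes to the fricative [s]. /lutootianto/ → lusoosianto.
Rule 2 (intervocalic voicing): no segment meets the environment; /lusoosianto/ is unchanged.
Rule 3 (post-nasal voicing): /t/ is a voiceless stop immediately after the nasal /n/, so it voices to [d]. /lusoosianto/ → lusoosiando.
Rule 4 (final vowel raising): /o/ is a mid vowel in word-final position, so it raises to [u]. /lusoosiando/ → lusoosiandu.

lusoosiandu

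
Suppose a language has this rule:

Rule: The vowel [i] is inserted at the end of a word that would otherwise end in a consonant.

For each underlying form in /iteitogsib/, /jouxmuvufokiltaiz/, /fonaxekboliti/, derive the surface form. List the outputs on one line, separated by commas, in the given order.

iteitogsibi, jouxmuvufokiltaizi, fonaxekboliti

/iteitogsib/: the form ends in the consonant /b/, so [i] is inserted word-finally. → [iteitogsibi].
/jouxmuvufokiltaiz/: the form ends in the consonant /z/, so [i] is inserted word-finally. → [jouxmuvufokiltaizi].
/fonaxekboliti/: the rule's environment is not met; surfaces unchanged as [fonaxekboliti].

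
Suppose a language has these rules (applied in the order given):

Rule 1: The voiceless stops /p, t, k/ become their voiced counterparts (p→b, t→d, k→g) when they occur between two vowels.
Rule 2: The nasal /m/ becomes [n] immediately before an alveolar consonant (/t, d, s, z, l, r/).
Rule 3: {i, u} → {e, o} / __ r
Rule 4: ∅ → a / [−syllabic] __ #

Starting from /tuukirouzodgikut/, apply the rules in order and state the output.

tuugerouzodgiguta

Rule 1 (intervocalic voicing): /k/ is a voiceless stop between vowels /u/ and /i/, so it voices to [g]. /k/ is a voiceless stop between vowels /i/ and /u/, so it voices to [g]. /tuukirouzodgikut/ → tuugirouzodgigut.
Rule 2 (nasal place assimilation): no segment meets the environment; /tuugirouzodgigut/ is unchanged.
Rule 3 (pre-rhotic lowering): /i/ is a high vowel immediately before /r/, so it lowers to [e]. /tuugirouzodgigut/ → tuugerouzodgigut.
Rule 4 (final a-epenthesis): the form ends in the consonant /t/, so [a] is inserted word-finally. /tuugerouzodgigut/ → tuugerouzodgiguta.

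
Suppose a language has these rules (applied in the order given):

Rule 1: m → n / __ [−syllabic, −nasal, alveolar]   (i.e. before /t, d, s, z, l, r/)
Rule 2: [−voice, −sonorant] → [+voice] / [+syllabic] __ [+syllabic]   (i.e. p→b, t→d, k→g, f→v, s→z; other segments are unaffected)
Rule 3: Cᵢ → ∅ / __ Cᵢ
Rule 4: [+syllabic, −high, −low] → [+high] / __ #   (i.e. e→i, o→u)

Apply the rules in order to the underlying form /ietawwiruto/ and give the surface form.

iedawirudu

Rule 1 (nasal place assimilation): no segment meets the environment; /ietawwiruto/ is unchanged.
Rule 2 (intervocalic voicing): /t/ is a voiceless obstruent between vowels /e/ and /a/, so it voices to [d]. /t/ is a voiceless obstruent between vowels /u/ and /o/, so it voices to [d]. /ietawwiruto/ → iedawwirudo.
Rule 3 (degemination): /ww/ is a geminate; the first /w/ deletes. /iedawwirudo/ → iedawirudo.
Rule 4 (final vowel raising): /o/ is a mid vowel in word-final position, so it raises to [u]. /iedawirudo/ → iedawirudu.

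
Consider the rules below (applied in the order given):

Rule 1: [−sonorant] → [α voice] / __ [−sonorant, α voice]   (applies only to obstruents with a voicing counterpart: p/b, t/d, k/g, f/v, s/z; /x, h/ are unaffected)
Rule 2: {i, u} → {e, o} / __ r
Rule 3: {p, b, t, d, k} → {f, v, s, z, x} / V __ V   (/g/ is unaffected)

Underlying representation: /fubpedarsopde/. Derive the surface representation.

Rule 1 (regressive voicing assimilation): /b/ precedes the voiceless obstruent /p/, so it devoices to [p] by assimilation. /p/ precedes the voiced obstruent /d/, so it voices to [b] by assimilation. /fubpedarsopde/ → fuppedarsobde.
Rule 2 (pre-rhotic lowering): no segment meets the environment; /fuppedarsobde/ is unchanged.
Rule 3 (intervocalic spirantization): /d/ is a stop between vowels /e/ and /a/, so it spirantizes to the fricative [z]. /fuppedarsobde/ → fuppezarsobde.

fuppezarsobde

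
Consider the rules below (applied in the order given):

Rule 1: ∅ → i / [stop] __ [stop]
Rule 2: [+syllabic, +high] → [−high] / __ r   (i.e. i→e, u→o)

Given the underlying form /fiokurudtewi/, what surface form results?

fiokoruditewi

Rule 1 (stop-cluster i-epenthesis): /d/ and /t/ form a stop–stop cluster, so [i] is inserted between them. /fiokurudtewi/ → fiokuruditewi.
Rule 2 (pre-rhotic lowering): /u/ is a high vowel immediately before /r/, so it lowers to [o]. /fiokuruditewi/ → fiokoruditewi.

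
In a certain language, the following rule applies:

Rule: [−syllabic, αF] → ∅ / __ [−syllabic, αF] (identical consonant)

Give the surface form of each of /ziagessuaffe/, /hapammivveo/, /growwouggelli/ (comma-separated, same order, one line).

/ziagessuaffe/: /ss/ is a geminate; the first /s/ deletes. /ff/ is a geminate; the first /f/ deletes. → [ziagesuafe].
/hapammivveo/: /mm/ is a geminate; the first /m/ deletes. /vv/ is a geminate; the first /v/ deletes. → [hapamiveo].
/growwouggelli/: /ww/ is a geminate; the first /w/ deletes. /gg/ is a geminate; the first /g/ deletes. /ll/ is a geminate; the first /l/ deletes. → [growougeli].

ziagesuafe, hapamiveo, growougeli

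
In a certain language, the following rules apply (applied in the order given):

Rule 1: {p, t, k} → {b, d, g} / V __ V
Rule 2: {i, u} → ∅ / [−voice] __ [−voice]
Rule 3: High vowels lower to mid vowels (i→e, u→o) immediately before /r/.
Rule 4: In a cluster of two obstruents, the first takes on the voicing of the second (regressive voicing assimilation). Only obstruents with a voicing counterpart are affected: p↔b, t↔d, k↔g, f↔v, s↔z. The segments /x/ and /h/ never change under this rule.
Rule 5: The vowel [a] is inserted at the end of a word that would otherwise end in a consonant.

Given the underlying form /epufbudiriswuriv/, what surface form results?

ebuvbuderisworiva

Rule 1 (intervocalic voicing): /p/ is a voiceless stop between vowels /e/ and /u/, so it voices to [b]. /epufbudiriswuriv/ → ebufbudiriswuriv.
Rule 2 (high vowel syncope): no segment meets the environment; /ebufbudiriswuriv/ is unchanged.
Rule 3 (pre-rhotic lowering): /i/ is a high vowel immediately before /r/, so it lowers to [e]. /u/ is a high vowel immediately before /r/, so it lowers to [o]. /ebufbudiriswuriv/ → ebufbuderisworiv.
Rule 4 (regressive voicing assimilation): /f/ precedes the voiced obstruent /b/, so it voices to [v] by assimilation. /ebufbuderisworiv/ → ebuvbuderisworiv.
Rule 5 (final a-epenthesis): the form ends in the consonant /v/, so [a] is inserted word-finally. /ebuvbuderisworiv/ → ebuvbuderisworiva.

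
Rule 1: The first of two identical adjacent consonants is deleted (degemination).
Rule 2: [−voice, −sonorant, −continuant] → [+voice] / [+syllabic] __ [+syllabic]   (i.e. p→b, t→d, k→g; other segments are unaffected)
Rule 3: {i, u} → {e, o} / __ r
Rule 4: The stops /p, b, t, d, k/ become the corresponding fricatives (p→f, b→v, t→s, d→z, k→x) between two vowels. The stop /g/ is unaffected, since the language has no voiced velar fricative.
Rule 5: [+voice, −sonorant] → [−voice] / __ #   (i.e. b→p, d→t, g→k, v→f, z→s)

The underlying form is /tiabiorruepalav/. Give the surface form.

Rule 1 (degemination): /rr/ is a geminate; the first /r/ deletes. /tiabiorruepalav/ → tiabioruepalav.
Rule 2 (intervocalic voicing): /p/ is a voiceless stop between vowels /e/ and /a/, so it voices to [b]. /tiabioruepalav/ → tiabioruebalav.
Rule 3 (pre-rhotic lowering): no segment meets the environment; /tiabioruebalav/ is unchanged.
Rule 4 (intervocalic spirantization): /b/ is a stop between vowels /a/ and /i/, so it spirantizes to the fricative [v]. /b/ is a stop between vowels /e/ and /a/, so it spirantizes to the fricative [v]. /tiabioruebalav/ → tiavioruevalav.
Rule 5 (final devoicing): /v/ is a voiced obstruent in word-final position, so it devoices to [f]. /tiavioruevalav/ → tiavioruevalaf.

tiavioruevalaf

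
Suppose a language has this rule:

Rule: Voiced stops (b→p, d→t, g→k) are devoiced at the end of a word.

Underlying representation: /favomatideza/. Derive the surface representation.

favomatideza

No segment of /favomatideza/ meets the structural description of the rule, so the form surfaces unchanged.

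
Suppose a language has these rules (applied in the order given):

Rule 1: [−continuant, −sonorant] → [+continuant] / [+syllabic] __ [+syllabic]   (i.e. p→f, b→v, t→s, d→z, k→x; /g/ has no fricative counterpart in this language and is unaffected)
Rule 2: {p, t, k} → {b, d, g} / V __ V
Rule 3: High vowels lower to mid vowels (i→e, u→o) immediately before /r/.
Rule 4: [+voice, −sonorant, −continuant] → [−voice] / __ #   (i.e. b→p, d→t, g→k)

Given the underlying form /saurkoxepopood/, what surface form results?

saorkoxefofoot

Rule 1 (intervocalic spirantization): /p/ is a stop between vowels /e/ and /o/, so it spirantizes to the fricative [f]. /p/ is a stop between vowels /o/ and /o/, so it spirantizes to the fricative [f]. /saurkoxepopood/ → saurkoxefofood.
Rule 2 (intervocalic voicing): no segment meets the environment; /saurkoxefofood/ is unchanged.
Rule 3 (pre-rhotic lowering): /u/ is a high vowel immediately before /r/, so it lowers to [o]. /saurkoxefofood/ → saorkoxefofood.
Rule 4 (final devoicing): /d/ is a voiced stop in word-final position, so it devoices to [t]. /saorkoxefofood/ → saorkoxefofoot.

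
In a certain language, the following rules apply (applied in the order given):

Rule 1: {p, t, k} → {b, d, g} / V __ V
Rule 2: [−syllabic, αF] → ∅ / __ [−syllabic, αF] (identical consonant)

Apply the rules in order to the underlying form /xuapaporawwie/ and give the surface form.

xuababorawie

Rule 1 (intervocalic voicing): /p/ is a voiceless stop between vowels /a/ and /a/, so it voices to [b]. /p/ is a voiceless stop between vowels /a/ and /o/, so it voices to [b]. /xuapaporawwie/ → xuababorawwie.
Rule 2 (degemination): /ww/ is a geminate; the first /w/ deletes. /xuababorawwie/ → xuababorawie.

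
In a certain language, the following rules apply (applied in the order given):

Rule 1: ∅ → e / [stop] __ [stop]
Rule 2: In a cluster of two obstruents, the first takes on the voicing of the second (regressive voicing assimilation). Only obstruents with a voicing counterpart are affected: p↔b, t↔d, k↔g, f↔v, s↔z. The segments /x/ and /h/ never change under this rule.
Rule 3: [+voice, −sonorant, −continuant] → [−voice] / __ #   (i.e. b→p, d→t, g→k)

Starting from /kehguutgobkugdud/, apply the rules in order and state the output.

kehguutegobekugedut

Rule 1 (stop-cluster e-epenthesis): /t/ and /g/ form a stop–stop cluster, so [e] is inserted between them. /b/ and /k/ form a stop–stop cluster, so [e] is inserted between them. /g/ and /d/ form a stop–stop cluster, so [e] is inserted between them. /kehguutgobkugdud/ → kehguutegobekugedud.
Rule 2 (regressive voicing assimilation): no segment meets the environment; /kehguutegobekugedud/ is unchanged.
Rule 3 (final devoicing): /d/ is a voiced stop in word-final position, so it devoices to [t]. /kehguutegobekugedud/ → kehguutegobekugedut.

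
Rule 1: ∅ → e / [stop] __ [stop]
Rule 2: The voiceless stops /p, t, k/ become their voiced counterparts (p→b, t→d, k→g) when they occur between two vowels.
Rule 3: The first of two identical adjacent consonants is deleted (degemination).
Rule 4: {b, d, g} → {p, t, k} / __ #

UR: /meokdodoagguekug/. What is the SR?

Rule 1 (stop-cluster e-epenthesis): /k/ and /d/ form a stop–stop cluster, so [e] is inserted between them. /g/ and /g/ form a stop–stop cluster, so [e] is inserted between them. /meokdodoagguekug/ → meokedodoageguekug.
Rule 2 (intervocalic voicing): /k/ is a voiceless stop between vowels /o/ and /e/, so it voices to [g]. /k/ is a voiceless stop between vowels /e/ and /u/, so it voices to [g]. /meokedodoageguekug/ → meogedodoageguegug.
Rule 3 (degemination): no segment meets the environment; /meogedodoageguegug/ is unchanged.
Rule 4 (final devoicing): /g/ is a voiced stop in word-final position, so it devoices to [k]. /meogedodoageguegug/ → meogedodoagegueguk.

meogedodoagegueguk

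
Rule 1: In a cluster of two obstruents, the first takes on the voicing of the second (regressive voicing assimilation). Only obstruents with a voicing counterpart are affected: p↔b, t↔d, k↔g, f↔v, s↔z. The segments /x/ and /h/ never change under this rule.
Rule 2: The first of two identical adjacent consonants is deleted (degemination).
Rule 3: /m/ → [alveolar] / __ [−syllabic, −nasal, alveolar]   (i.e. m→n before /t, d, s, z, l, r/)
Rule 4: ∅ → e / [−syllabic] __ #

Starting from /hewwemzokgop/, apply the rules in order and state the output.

Rule 1 (regressive voicing assimilation): /k/ precedes the voiced obstruent /g/, so it voices to [g] by assimilation. /hewwemzokgop/ → hewwemzoggop.
Rule 2 (degemination): /ww/ is a geminate; the first /w/ deletes. /gg/ is a geminate; the first /g/ deletes. /hewwemzoggop/ → hewemzogop.
Rule 3 (nasal place assimilation): /m/ precedes the alveolar consonant /z/, so it assimilates in place to [n]. /hewemzogop/ → hewenzogop.
Rule 4 (final e-epenthesis): the form ends in the consonant /p/, so [e] is inserted word-finally. /hewenzogop/ → hewenzogope.

hewenzogope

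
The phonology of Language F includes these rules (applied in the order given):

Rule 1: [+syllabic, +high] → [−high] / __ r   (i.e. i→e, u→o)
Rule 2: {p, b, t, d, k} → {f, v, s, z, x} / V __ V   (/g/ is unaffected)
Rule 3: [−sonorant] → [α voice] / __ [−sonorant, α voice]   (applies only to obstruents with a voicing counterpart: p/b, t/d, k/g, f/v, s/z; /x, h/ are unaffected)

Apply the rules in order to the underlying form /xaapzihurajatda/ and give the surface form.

xaabzihorajadda

Rule 1 (pre-rhotic lowering): /u/ is a high vowel immediately before /r/, so it lowers to [o]. /xaapzihurajatda/ → xaapzihorajatda.
Rule 2 (intervocalic spirantization): no segment meets the environment; /xaapzihorajatda/ is unchanged.
Rule 3 (regressive voicing assimilation): /p/ precedes the voiced obstruent /z/, so it voices to [b] by assimilation. /t/ precedes the voiced obstruent /d/, so it voices to [d] by assimilation. /xaapzihorajatda/ → xaabzihorajadda.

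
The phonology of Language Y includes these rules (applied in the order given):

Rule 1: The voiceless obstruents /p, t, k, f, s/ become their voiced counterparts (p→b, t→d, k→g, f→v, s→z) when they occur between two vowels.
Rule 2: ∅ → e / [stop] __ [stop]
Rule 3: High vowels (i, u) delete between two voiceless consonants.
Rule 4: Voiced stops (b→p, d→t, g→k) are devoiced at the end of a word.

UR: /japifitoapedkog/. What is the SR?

Rule 1 (intervocalic voicing): /p/ is a voiceless obstruent between vowels /a/ and /i/, so it voices to [b]. /f/ is a voiceless obstruent between vowels /i/ and /i/, so it voices to [v]. /t/ is a voiceless obstruent between vowels /i/ and /o/, so it voices to [d]. /p/ is a voiceless obstruent between vowels /a/ and /e/, so it voices to [b]. /japifitoapedkog/ → jabividoabedkog.
Rule 2 (stop-cluster e-epenthesis): /d/ and /k/ form a stop–stop cluster, so [e] is inserted between them. /jabividoabedkog/ → jabividoabedekog.
Rule 3 (high vowel syncope): no segment meets the environment; /jabividoabedekog/ is unchanged.
Rule 4 (final devoicing): /g/ is a voiced stop in word-final position, so it devoices to [k]. /jabividoabedekog/ → jabividoabedekok.

jabividoabedekok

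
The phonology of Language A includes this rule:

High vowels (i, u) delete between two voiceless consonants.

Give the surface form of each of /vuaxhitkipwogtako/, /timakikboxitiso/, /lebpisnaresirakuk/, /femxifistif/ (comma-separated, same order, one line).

/vuaxhitkipwogtako/: /i/ is a high vowel flanked by voiceless consonants /h/ and /t/, so it deletes. /i/ is a high vowel flanked by voiceless consonants /k/ and /p/, so it deletes. → [vuaxhtkpwogtako].
/timakikboxitiso/: /i/ is a high vowel flanked by voiceless consonants /k/ and /k/, so it deletes. /i/ is a high vowel flanked by voiceless consonants /x/ and /t/, so it deletes. /i/ is a high vowel flanked by voiceless consonants /t/ and /s/, so it deletes. → [timakkboxtso].
/lebpisnaresirakuk/: /i/ is a high vowel flanked by voiceless consonants /p/ and /s/, so it deletes. /u/ is a high vowel flanked by voiceless consonants /k/ and /k/, so it deletes. → [lebpsnaresirakk].
/femxifistif/: /i/ is a high vowel flanked by voiceless consonants /x/ and /f/, so it deletes. /i/ is a high vowel flanked by voiceless consonants /f/ and /s/, so it deletes. /i/ is a high vowel flanked by voiceless consonants /t/ and /f/, so it deletes. → [femxfstf].

vuaxhtkpwogtako, timakkboxtso, lebpsnaresirakk, femxfstf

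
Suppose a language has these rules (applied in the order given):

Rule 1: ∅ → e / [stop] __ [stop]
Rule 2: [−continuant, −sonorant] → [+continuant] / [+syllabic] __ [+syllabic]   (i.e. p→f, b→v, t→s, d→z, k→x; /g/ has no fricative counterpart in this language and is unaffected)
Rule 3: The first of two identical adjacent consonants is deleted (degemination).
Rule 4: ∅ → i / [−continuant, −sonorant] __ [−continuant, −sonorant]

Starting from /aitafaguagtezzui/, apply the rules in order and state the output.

Rule 1 (stop-cluster e-epenthesis): /g/ and /t/ form a stop–stop cluster, so [e] is inserted between them. /aitafaguagtezzui/ → aitafaguagetezzui.
Rule 2 (intervocalic spirantization): /t/ is a stop between vowels /i/ and /a/, so it spirantizes to the fricative [s]. /t/ is a stop between vowels /e/ and /e/, so it spirantizes to the fricative [s]. /aitafaguagetezzui/ → aisafaguagesezzui.
Rule 3 (degemination): /zz/ is a geminate; the first /z/ deletes. /aisafaguagesezzui/ → aisafaguagesezui.
Rule 4 (stop-cluster i-epenthesis): no segment meets the environment; /aisafaguagesezui/ is unchanged.

aisafaguagesezui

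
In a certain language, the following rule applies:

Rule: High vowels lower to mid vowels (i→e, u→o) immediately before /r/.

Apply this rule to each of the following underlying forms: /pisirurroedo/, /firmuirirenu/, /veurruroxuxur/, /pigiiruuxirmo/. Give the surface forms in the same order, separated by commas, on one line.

piserorroedo, fermuererenu, veorroroxuxor, pigieruuxermo

/pisirurroedo/: /i/ is a high vowel immediately before /r/, so it lowers to [e]. /u/ is a high vowel immediately before /r/, so it lowers to [o]. → [piserorroedo].
/firmuirirenu/: /i/ is a high vowel immediately before /r/, so it lowers to [e]. /i/ is a high vowel immediately before /r/, so it lowers to [e]. /i/ is a high vowel immediately before /r/, so it lowers to [e]. → [fermuererenu].
/veurruroxuxur/: /u/ is a high vowel immediately before /r/, so it lowers to [o]. /u/ is a high vowel immediately before /r/, so it lowers to [o]. /u/ is a high vowel immediately before /r/, so it lowers to [o]. → [veorroroxuxor].
/pigiiruuxirmo/: /i/ is a high vowel immediately before /r/, so it lowers to [e]. /i/ is a high vowel immediately before /r/, so it lowers to [e]. → [pigieruuxermo].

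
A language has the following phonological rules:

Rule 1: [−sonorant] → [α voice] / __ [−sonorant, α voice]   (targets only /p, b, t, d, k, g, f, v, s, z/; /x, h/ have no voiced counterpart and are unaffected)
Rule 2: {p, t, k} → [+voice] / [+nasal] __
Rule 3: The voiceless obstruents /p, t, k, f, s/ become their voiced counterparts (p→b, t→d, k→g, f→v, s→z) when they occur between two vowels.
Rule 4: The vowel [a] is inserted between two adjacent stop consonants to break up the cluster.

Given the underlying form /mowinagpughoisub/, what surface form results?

Rule 1 (regressive voicing assimilation): /g/ precedes the voiceless obstruent /p/, so it devoices to [k] by assimilation. /g/ precedes the voiceless obstruent /h/, so it devoices to [k] by assimilation. /mowinagpughoisub/ → mowinakpukhoisub.
Rule 2 (post-nasal voicing): no segment meets the environment; /mowinakpukhoisub/ is unchanged.
Rule 3 (intervocalic voicing): /s/ is a voiceless obstruent between vowels /i/ and /u/, so it voices to [z]. /mowinakpukhoisub/ → mowinakpukhoizub.
Rule 4 (stop-cluster a-epenthesis): /k/ and /p/ form a stop–stop cluster, so [a] is inserted between them. /mowinakpukhoizub/ → mowinakapukhoizub.

mowinakapukhoizub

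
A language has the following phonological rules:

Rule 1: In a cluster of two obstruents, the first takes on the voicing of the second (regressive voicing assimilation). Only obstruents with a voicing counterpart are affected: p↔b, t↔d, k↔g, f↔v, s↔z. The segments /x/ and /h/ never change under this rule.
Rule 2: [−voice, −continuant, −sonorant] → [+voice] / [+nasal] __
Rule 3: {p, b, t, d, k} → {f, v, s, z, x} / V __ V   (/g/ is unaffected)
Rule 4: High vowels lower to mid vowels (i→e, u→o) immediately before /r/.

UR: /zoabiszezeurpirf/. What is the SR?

Rule 1 (regressive voicing assimilation): /s/ precedes the voiced obstruent /z/, so it voices to [z] by assimilation. /zoabiszezeurpirf/ → zoabizzezeurpirf.
Rule 2 (post-nasal voicing): no segment meets the environment; /zoabizzezeurpirf/ is unchanged.
Rule 3 (intervocalic spirantization): /b/ is a stop between vowels /a/ and /i/, so it spirantizes to the fricative [v]. /zoabizzezeurpirf/ → zoavizzezeurpirf.
Rule 4 (pre-rhotic lowering): /u/ is a high vowel immediately before /r/, so it lowers to [o]. /i/ is a high vowel immediately before /r/, so it lowers to [e]. /zoavizzezeurpirf/ → zoavizzezeorperf.

zoavizzezeorperf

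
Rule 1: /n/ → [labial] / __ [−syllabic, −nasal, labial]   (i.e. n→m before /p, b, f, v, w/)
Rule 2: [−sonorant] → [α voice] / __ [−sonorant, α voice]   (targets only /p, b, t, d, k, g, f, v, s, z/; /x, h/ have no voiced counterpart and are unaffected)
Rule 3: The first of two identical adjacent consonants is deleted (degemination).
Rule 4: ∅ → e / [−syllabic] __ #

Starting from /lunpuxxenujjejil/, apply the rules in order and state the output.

lumpuxenujejile

Rule 1 (nasal place assimilation): /n/ precedes the labial consonant /p/, so it assimilates in place to [m]. /lunpuxxenujjejil/ → lumpuxxenujjejil.
Rule 2 (regressive voicing assimilation): no segment meets the environment; /lumpuxxenujjejil/ is unchanged.
Rule 3 (degemination): /xx/ is a geminate; the first /x/ deletes. /jj/ is a geminate; the first /j/ deletes. /lumpuxxenujjejil/ → lumpuxenujejil.
Rule 4 (final e-epenthesis): the form ends in the consonant /l/, so [e] is inserted word-finally. /lumpuxenujejil/ → lumpuxenujejile.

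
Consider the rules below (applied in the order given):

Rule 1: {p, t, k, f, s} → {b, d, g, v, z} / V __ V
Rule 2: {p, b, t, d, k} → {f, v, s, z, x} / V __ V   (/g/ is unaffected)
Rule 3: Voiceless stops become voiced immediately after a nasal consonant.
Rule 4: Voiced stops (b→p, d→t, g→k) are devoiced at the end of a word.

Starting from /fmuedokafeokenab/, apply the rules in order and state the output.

Rule 1 (intervocalic voicing): /k/ is a voiceless obstruent between vowels /o/ and /a/, so it voices to [g]. /f/ is a voiceless obstruent between vowels /a/ and /e/, so it voices to [v]. /k/ is a voiceless obstruent between vowels /o/ and /e/, so it voices to [g]. /fmuedokafeokenab/ → fmuedogaveogenab.
Rule 2 (intervocalic spirantization): /d/ is a stop between vowels /e/ and /o/, so it spirantizes to the fricative [z]. /fmuedogaveogenab/ → fmuezogaveogenab.
Rule 3 (post-nasal voicing): no segment meets the environment; /fmuezogaveogenab/ is unchanged.
Rule 4 (final devoicing): /b/ is a voiced stop in word-final position, so it devoices to [p]. /fmuezogaveogenab/ → fmuezogaveogenap.

fmuezogaveogenap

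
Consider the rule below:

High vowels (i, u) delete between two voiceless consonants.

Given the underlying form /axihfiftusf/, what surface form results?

axhfftsf

/i/ is a high vowel flanked by voiceless consonants /x/ and /h/, so it deletes.
/i/ is a high vowel flanked by voiceless consonants /f/ and /f/, so it deletes.
/u/ is a high vowel flanked by voiceless consonants /t/ and /s/, so it deletes.
Surface form: [axhfftsf].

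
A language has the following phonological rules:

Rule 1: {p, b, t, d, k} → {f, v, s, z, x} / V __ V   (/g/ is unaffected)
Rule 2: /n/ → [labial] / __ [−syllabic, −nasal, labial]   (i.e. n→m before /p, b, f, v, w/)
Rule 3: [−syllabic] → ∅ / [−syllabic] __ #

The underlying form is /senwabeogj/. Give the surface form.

semwaveog

Rule 1 (intervocalic spirantization): /b/ is a stop between vowels /a/ and /e/, so it spirantizes to the fricative [v]. /senwabeogj/ → senwaveogj.
Rule 2 (nasal place assimilation): /n/ precedes the labial consonant /w/, so it assimilates in place to [m]. /senwaveogj/ → semwaveogj.
Rule 3 (final cluster simplification): /j/ is the second consonant of a word-final cluster /gj/, so it deletes. /semwaveogj/ → semwaveog.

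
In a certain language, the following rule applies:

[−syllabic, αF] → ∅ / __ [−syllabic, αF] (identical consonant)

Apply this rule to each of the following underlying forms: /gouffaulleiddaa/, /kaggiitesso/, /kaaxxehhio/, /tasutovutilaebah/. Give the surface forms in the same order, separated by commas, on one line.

/gouffaulleiddaa/: /ff/ is a geminate; the first /f/ deletes. /ll/ is a geminate; the first /l/ deletes. /dd/ is a geminate; the first /d/ deletes. → [goufauleidaa].
/kaggiitesso/: /gg/ is a geminate; the first /g/ deletes. /ss/ is a geminate; the first /s/ deletes. → [kagiiteso].
/kaaxxehhio/: /xx/ is a geminate; the first /x/ deletes. /hh/ is a geminate; the first /h/ deletes. → [kaaxehio].
/tasutovutilaebah/: the rule's environment is not met; surfaces unchanged as [tasutovutilaebah].

goufauleidaa, kagiiteso, kaaxehio, tasutovutilaebah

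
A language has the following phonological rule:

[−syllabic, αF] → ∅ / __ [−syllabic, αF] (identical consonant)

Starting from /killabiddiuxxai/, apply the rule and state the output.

/ll/ is a geminate; the first /l/ deletes.
/dd/ is a geminate; the first /d/ deletes.
/xx/ is a geminate; the first /x/ deletes.
The other instances of /k/, /l/, /b/, /d/, /x/ do not occur in the required environment and remain unchanged.
Surface form: [kilabidiuxai].

kilabidiuxai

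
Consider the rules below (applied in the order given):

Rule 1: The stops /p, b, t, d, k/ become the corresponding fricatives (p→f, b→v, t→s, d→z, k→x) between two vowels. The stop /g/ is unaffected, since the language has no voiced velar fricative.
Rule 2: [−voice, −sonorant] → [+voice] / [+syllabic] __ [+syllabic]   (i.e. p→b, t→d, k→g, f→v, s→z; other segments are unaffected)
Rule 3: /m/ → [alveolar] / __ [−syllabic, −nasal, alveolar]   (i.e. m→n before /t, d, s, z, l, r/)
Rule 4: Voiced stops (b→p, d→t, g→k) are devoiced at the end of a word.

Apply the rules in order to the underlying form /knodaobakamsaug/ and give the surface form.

Rule 1 (intervocalic spirantization): /d/ is a stop between vowels /o/ and /a/, so it spirantizes to the fricative [z]. /b/ is a stop between vowels /o/ and /a/, so it spirantizes to the fricative [v]. /k/ is a stop between vowels /a/ and /a/, so it spirantizes to the fricative [x]. /knodaobakamsaug/ → knozaovaxamsaug.
Rule 2 (intervocalic voicing): no segment meets the environment; /knozaovaxamsaug/ is unchanged.
Rule 3 (nasal place assimilation): /m/ precedes the alveolar consonant /s/, so it assimilates in place to [n]. /knozaovaxamsaug/ → knozaovaxansaug.
Rule 4 (final devoicing): /g/ is a voiced stop in word-final position, so it devoices to [k]. /knozaovaxansaug/ → knozaovaxansauk.

knozaovaxansauk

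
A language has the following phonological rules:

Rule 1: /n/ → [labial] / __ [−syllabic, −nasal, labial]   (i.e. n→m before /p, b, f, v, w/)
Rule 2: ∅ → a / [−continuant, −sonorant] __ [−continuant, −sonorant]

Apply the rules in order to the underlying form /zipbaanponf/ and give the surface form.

Rule 1 (nasal place assimilation): /n/ precedes the labial consonant /p/, so it assimilates in place to [m]. /n/ precedes the labial consonant /f/, so it assimilates in place to [m]. /zipbaanponf/ → zipbaampomf.
Rule 2 (stop-cluster a-epenthesis): /p/ and /b/ form a stop–stop cluster, so [a] is inserted between them. /zipbaampomf/ → zipabaampomf.

zipabaampomf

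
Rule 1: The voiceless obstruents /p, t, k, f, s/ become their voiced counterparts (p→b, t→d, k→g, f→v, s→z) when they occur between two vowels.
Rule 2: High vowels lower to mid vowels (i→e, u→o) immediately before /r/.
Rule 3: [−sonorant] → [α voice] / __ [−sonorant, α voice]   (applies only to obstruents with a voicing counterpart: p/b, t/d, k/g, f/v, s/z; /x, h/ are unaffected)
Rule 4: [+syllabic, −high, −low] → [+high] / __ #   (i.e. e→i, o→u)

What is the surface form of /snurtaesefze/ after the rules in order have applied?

snortaezevzi

Rule 1 (intervocalic voicing): /s/ is a voiceless obstruent between vowels /e/ and /e/, so it voices to [z]. /snurtaesefze/ → snurtaezefze.
Rule 2 (pre-rhotic lowering): /u/ is a high vowel immediately before /r/, so it lowers to [o]. /snurtaezefze/ → snortaezefze.
Rule 3 (regressive voicing assimilation): /f/ precedes the voiced obstruent /z/, so it voices to [v] by assimilation. /snortaezefze/ → snortaezevze.
Rule 4 (final vowel raising): /e/ is a mid vowel in word-final position, so it raises to [i]. /snortaezevze/ → snortaezevzi.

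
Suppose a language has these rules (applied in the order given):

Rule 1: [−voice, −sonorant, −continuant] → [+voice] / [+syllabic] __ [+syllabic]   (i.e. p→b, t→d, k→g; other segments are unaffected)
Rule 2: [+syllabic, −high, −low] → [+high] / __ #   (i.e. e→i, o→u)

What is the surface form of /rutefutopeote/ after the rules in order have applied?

Rule 1 (intervocalic voicing): /t/ is a voiceless stop between vowels /u/ and /e/, so it voices to [d]. /t/ is a voiceless stop between vowels /u/ and /o/, so it voices to [d]. /p/ is a voiceless stop between vowels /o/ and /e/, so it voices to [b]. /t/ is a voiceless stop between vowels /o/ and /e/, so it voices to [d]. /rutefutopeote/ → rudefudobeode.
Rule 2 (final vowel raising): /e/ is a mid vowel in word-final position, so it raises to [i]. /rudefudobeode/ → rudefudobeodi.

rudefudobeodi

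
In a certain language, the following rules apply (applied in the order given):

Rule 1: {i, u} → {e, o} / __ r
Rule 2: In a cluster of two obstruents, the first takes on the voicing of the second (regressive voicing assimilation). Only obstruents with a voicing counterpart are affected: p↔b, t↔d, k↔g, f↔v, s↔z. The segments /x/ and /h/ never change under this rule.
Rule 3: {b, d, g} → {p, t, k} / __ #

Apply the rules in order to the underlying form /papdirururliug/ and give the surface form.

Rule 1 (pre-rhotic lowering): /i/ is a high vowel immediately before /r/, so it lowers to [e]. /u/ is a high vowel immediately before /r/, so it lowers to [o]. /u/ is a high vowel immediately before /r/, so it lowers to [o]. /papdirururliug/ → papderororliug.
Rule 2 (regressive voicing assimilation): /p/ precedes the voiced obstruent /d/, so it voices to [b] by assimilation. /papderororliug/ → pabderororliug.
Rule 3 (final devoicing): /g/ is a voiced stop in word-final position, so it devoices to [k]. /pabderororliug/ → pabderororliuk.

pabderororliuk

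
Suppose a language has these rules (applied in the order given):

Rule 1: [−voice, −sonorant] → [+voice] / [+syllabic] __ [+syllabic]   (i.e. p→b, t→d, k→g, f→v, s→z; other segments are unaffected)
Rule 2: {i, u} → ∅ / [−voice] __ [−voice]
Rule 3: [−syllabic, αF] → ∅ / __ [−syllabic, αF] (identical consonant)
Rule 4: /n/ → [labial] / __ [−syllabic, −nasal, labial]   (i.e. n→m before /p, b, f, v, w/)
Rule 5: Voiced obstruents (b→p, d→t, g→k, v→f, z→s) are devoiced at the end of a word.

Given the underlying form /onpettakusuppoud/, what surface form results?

ompetaguzupout

Rule 1 (intervocalic voicing): /k/ is a voiceless obstruent between vowels /a/ and /u/, so it voices to [g]. /s/ is a voiceless obstruent between vowels /u/ and /u/, so it voices to [z]. /onpettakusuppoud/ → onpettaguzuppoud.
Rule 2 (high vowel syncope): no segment meets the environment; /onpettaguzuppoud/ is unchanged.
Rule 3 (degemination): /tt/ is a geminate; the first /t/ deletes. /pp/ is a geminate; the first /p/ deletes. /onpettaguzuppoud/ → onpetaguzupoud.
Rule 4 (nasal place assimilation): /n/ precedes the labial consonant /p/, so it assimilates in place to [m]. /onpetaguzupoud/ → ompetaguzupoud.
Rule 5 (final devoicing): /d/ is a voiced obstruent in word-final position, so it devoices to [t]. /ompetaguzupoud/ → ompetaguzupout.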